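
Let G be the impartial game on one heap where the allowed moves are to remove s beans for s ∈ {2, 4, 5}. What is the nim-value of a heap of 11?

Grundy values for subtraction set {2, 4, 5}:
g(0) = mex{} = 0
g(1) = mex{} = 0
g(2) = mex{0} = 1
g(3) = mex{0} = 1
g(4) = mex{0,1} = 2
g(5) = mex{0,1} = 2
g(6) = mex{0,1,2} = 3
g(7) = mex{1,2} = 0
g(8) = mex{1,2,3} = 0
g(9) = mex{0,2} = 1
g(10) = mex{0,2,3} = 1
g(11) = mex{0,1,3} = 2
So g(11) = 2.

2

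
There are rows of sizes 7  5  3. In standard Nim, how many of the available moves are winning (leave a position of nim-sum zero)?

Compute the nim-sum pairwise:
7 ^ 5 = 2
2 ^ 3 = 1
The overall nim-sum is X = 1. A row of size p has a winning move iff p XOR X < p (reduce it to p XOR X).
  7: 7 XOR 1 = 6 < 7 — winning move (to 6).
  5: 5 XOR 1 = 4 < 5 — winning move (to 4).
  3: 3 XOR 1 = 2 < 3 — winning move (to 2).
That gives 3 winning moves.

3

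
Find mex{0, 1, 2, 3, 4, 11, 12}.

5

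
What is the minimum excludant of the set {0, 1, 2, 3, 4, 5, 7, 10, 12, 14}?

6

The values 0, 1, 2, 3, 4, 5 are all present; 6 is the first non-negative integer missing from the set.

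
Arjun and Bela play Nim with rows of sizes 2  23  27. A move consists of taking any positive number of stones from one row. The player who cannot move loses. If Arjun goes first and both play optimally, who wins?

Arjun wins

Nim-sum: 2 XOR 23 XOR 27 = 14.
The nim-sum is 14 ≠ 0, so this is an N-position: the player to move can win; Arjun has a winning move.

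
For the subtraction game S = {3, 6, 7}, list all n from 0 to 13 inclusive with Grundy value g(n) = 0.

0, 1, 2, 10, 11, 12

Build the Grundy sequence with g(k) = mex{g(k−s) : s ∈ {3, 6, 7}, s ≤ k}:
k:     0  1  2  3  4  5  6  7  8  9 10 11 12 13
g(k):  0  0  0  1  1  1  2  2  2  3  0  0  0  1
The P-positions (g = 0) in 0..13 are 0, 1, 2, 10, 11, 12.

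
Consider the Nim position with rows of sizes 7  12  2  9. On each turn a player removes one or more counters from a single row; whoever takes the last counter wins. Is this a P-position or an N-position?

P-position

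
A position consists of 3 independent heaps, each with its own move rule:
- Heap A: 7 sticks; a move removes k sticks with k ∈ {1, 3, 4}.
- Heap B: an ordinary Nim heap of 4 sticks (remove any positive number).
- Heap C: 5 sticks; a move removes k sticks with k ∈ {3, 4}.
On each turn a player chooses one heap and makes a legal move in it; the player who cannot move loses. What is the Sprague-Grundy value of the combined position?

5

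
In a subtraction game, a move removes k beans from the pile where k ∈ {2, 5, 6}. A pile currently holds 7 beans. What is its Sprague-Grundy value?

3

Build the Grundy sequence with g(k) = mex{g(k−s) : s ∈ {2, 5, 6}, s ≤ k}:
g(0) = mex{} = 0
g(1) = mex{} = 0
g(2) = mex{0} = 1
g(3) = mex{0} = 1
g(4) = mex{1} = 0
g(5) = mex{0,1} = 2
g(6) = mex{0} = 1
g(7) = mex{0,1,2} = 3
So g(7) = 3.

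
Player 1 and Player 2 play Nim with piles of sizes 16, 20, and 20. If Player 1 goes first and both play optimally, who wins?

Nim-sum: 16 XOR 20 XOR 20 = 16.
The nim-sum is 16 ≠ 0, so this is an N-position: the player to move can win; Player 1 has a winning move.

Player 1 wins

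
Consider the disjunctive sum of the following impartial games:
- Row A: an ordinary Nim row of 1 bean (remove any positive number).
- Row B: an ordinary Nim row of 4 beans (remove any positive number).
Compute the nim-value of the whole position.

5

Row A is a plain Nim row of size 1, so its Grundy value is 1.
Row B is a plain Nim row of size 4, so its Grundy value is 4.
The value of a disjunctive sum is the nim-sum of the parts.
Combined value = 1 ⊕ 4 = 5.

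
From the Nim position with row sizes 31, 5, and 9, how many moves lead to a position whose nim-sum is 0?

1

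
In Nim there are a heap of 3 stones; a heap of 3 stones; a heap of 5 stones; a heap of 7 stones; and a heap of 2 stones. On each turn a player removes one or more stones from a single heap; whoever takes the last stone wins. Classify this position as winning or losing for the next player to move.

Bitwise XOR of the heap sizes:
  011  (3)
  011  (3)
  101  (5)
  111  (7)
  010  (2)
  ---
  000  (0)
The nim-sum is 0, so this is a P-position: the player to move is in a losing position under optimal play.

Losing position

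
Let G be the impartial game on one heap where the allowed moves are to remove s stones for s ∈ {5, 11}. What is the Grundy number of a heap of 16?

0

Compute g(0), g(1), … for moves {5, 11}:
k:     0  1  2  3  4  5  6  7  8  9 10 11 12 13 14 15 16
g(k):  0  0  0  0  0  1  1  1  1  1  0  2  2  2  2  1  0
So g(16) = 0.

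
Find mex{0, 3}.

0 is in the set but 1 is not, so the mex is 1.

1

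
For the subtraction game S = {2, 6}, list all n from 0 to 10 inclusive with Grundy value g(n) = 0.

Build the Grundy sequence with g(k) = mex{g(k−s) : s ∈ {2, 6}, s ≤ k}:
g(0) = mex{} = 0
g(1) = mex{} = 0
g(2) = mex{0} = 1
g(3) = mex{0} = 1
g(4) = mex{1} = 0
g(5) = mex{1} = 0
g(6) = mex{0} = 1
g(7) = mex{0} = 1
g(8) = mex{1} = 0
g(9) = mex{1} = 0
g(10) = mex{0} = 1
The P-positions (g = 0) in 0..10 are 0, 1, 4, 5, 8, 9.

0, 1, 4, 5, 8, 9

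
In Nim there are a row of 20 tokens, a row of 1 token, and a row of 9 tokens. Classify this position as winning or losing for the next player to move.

Winning position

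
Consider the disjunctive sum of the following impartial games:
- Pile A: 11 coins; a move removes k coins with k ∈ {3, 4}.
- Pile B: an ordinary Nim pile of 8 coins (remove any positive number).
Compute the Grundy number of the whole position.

9

For pile A, compute g(0), g(1), … with moves {3, 4}:
k:     0  1  2  3  4  5  6  7  8  9 10 11
g(k):  0  0  0  1  1  1  2  0  0  0  1  1
So g(11) = 1.
Pile B is a plain Nim pile of size 8, so its Grundy value is 8.
By the Sprague-Grundy theorem, the Grundy value of a sum of independent games is the XOR of the component values.
Combined value = 1 XOR 8 = 9.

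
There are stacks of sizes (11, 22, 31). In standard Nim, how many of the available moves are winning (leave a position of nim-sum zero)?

3

Compute the nim-sum pairwise:
11 ^ 22 = 29
29 ^ 31 = 2
The overall nim-sum is X = 2. A stack of size p has a winning move iff p XOR X < p (reduce it to p XOR X).
  11: 11 XOR 2 = 9 < 11 — winning move (to 9).
  22: 22 XOR 2 = 20 < 22 — winning move (to 20).
  31: 31 XOR 2 = 29 < 31 — winning move (to 29).
That gives 3 winning moves.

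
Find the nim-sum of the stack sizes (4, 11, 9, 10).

Nim-sum: 4 ⊕ 11 ⊕ 9 ⊕ 10 = 12.

12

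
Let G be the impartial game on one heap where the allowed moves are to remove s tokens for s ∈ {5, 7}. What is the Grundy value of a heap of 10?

2

Compute g(0), g(1), … for moves {5, 7}:
k:     0  1  2  3  4  5  6  7  8  9 10
g(k):  0  0  0  0  0  1  1  1  1  1  2
So g(10) = 2.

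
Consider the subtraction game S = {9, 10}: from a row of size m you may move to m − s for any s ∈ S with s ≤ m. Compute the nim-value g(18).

Build the Grundy sequence with g(k) = mex{g(k−s) : s ∈ {9, 10}, s ≤ k}:
k:     0  1  2  3  4  5  6  7  8  9 10 11 12 13 14 15 16 17 18
g(k):  0  0  0  0  0  0  0  0  0  1  1  1  1  1  1  1  1  1  2
So g(18) = 2.

2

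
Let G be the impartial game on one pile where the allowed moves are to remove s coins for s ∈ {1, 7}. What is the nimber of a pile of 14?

0

Compute g(0), g(1), … for moves {1, 7}:
g(0) = mex{} = 0
g(1) = mex{0} = 1
g(2) = mex{1} = 0
g(3) = mex{0} = 1
g(4) = mex{1} = 0
g(5) = mex{0} = 1
g(6) = mex{1} = 0
g(7) = mex{0} = 1
g(8) = mex{1} = 0
g(9) = mex{0} = 1
g(10) = mex{1} = 0
g(11) = mex{0} = 1
g(12) = mex{1} = 0
g(13) = mex{0} = 1
g(14) = mex{1} = 0
So g(14) = 0.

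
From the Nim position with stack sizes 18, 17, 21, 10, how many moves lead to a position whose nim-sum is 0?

Nim-sum: 18 ⊕ 17 ⊕ 21 ⊕ 10 = 28.
The overall nim-sum is X = 28. A stack of size p has a winning move iff p XOR X < p (reduce it to p XOR X).
  18: 18 XOR 28 = 14 < 18 — winning move (to 14).
  17: 17 XOR 28 = 13 < 17 — winning move (to 13).
  21: 21 XOR 28 = 9 < 21 — winning move (to 9).
  10: 10 XOR 28 = 22 ≥ 10 — no move.
That gives 3 winning moves.

3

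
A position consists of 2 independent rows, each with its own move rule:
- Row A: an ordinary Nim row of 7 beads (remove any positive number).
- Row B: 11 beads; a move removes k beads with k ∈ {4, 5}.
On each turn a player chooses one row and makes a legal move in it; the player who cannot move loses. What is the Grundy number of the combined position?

Row A is a plain Nim row of size 7, so its Grundy value is 7.
For row B, compute g(0), g(1), … with moves {4, 5}:
k:     0  1  2  3  4  5  6  7  8  9 10 11
g(k):  0  0  0  0  1  1  1  1  2  0  0  0
So g(11) = 0.
By the Sprague-Grundy theorem, the Grundy value of a sum of independent games is the XOR of the component values.
Combined value = 7 ⊕ 0 = 7.

7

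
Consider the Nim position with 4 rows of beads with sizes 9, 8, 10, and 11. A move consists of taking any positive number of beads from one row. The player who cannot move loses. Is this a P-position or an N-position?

P-position

In binary:
  1001  (9)
  1000  (8)
  1010  (10)
  1011  (11)
  ----
  0000  (0)
The nim-sum is 0, so this is a P-position: the player to move is in a losing position under optimal play.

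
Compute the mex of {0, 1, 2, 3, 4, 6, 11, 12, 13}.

5

The values 0, 1, 2, 3, 4 are all present; 5 is the first non-negative integer missing from the set.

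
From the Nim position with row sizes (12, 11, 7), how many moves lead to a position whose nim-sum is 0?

0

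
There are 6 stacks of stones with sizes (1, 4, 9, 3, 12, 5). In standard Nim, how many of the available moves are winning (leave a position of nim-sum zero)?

3

Nim-sum: 1 ^ 4 ^ 9 ^ 3 ^ 12 ^ 5 = 6.
The overall nim-sum is X = 6. A stack of size p has a winning move iff p XOR X < p (reduce it to p XOR X).
  1: 1 XOR 6 = 7 ≥ 1 — no move.
  4: 4 XOR 6 = 2 < 4 — winning move (to 2).
  9: 9 XOR 6 = 15 ≥ 9 — no move.
  3: 3 XOR 6 = 5 ≥ 3 — no move.
  12: 12 XOR 6 = 10 < 12 — winning move (to 10).
  5: 5 XOR 6 = 3 < 5 — winning move (to 3).
That gives 3 winning moves.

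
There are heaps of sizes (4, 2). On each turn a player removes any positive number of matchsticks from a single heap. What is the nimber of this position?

6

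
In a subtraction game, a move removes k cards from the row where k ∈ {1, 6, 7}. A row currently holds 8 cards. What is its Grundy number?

Compute g(0), g(1), … for moves {1, 6, 7}:
g(0) = mex{} = 0
g(1) = mex{0} = 1
g(2) = mex{1} = 0
g(3) = mex{0} = 1
g(4) = mex{1} = 0
g(5) = mex{0} = 1
g(6) = mex{0,1} = 2
g(7) = mex{0,1,2} = 3
g(8) = mex{0,1,3} = 2
So g(8) = 2.

2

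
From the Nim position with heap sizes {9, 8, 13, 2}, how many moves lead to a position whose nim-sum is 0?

3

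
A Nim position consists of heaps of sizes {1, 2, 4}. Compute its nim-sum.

Compute the nim-sum pairwise:
1 XOR 2 = 3
3 XOR 4 = 7

7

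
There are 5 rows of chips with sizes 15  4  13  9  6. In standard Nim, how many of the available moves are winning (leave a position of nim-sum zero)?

3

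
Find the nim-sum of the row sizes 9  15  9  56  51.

Write each in binary and XOR column by column:
  001001  (9)
  001111  (15)
  001001  (9)
  111000  (56)
  110011  (51)
  ------
  000100  (4)

4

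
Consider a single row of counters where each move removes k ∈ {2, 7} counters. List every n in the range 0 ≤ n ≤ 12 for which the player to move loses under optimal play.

0, 1, 4, 5, 9, 10

Build the Grundy sequence with g(k) = mex{g(k−s) : s ∈ {2, 7}, s ≤ k}:
k:     0  1  2  3  4  5  6  7  8  9 10 11 12
g(k):  0  0  1  1  0  0  1  1  2  0  0  1  1
The P-positions (g = 0) in 0..12 are 0, 1, 4, 5, 9, 10.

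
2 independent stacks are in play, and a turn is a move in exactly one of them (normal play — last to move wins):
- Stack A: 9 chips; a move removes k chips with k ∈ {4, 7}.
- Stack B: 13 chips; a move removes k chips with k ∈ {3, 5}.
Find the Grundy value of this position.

3

Grundy values for stack A (subtraction set {4, 7}):
g(0) = mex{} = 0
g(1) = mex{} = 0
g(2) = mex{} = 0
g(3) = mex{} = 0
g(4) = mex{0} = 1
g(5) = mex{0} = 1
g(6) = mex{0} = 1
g(7) = mex{0} = 1
g(8) = mex{0,1} = 2
g(9) = mex{0,1} = 2
So g(9) = 2.
Grundy values for stack B (subtraction set {3, 5}):
k:     0  1  2  3  4  5  6  7  8  9 10 11 12 13
g(k):  0  0  0  1  1  1  2  2  0  0  0  1  1  1
So g(13) = 1.
By the Sprague-Grundy theorem, the Grundy value of a sum of independent games is the XOR of the component values.
Combined value = 2 XOR 1 = 3.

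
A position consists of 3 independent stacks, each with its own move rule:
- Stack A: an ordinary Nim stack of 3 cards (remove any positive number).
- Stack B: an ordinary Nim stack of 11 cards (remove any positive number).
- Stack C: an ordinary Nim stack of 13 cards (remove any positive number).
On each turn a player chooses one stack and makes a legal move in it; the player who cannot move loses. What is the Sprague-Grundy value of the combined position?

5

Stack A is a plain Nim stack of size 3, so its Grundy value is 3.
Stack B is a plain Nim stack of size 11, so its Grundy value is 11.
Stack C is a plain Nim stack of size 13, so its Grundy value is 13.
The value of a disjunctive sum is the nim-sum of the parts.
Combined value = 3 ⊕ 11 ⊕ 13 = 5.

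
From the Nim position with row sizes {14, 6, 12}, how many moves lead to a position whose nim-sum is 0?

Nim-sum: 14 ⊕ 6 ⊕ 12 = 4.
The overall nim-sum is X = 4. A row of size p has a winning move iff p XOR X < p (reduce it to p XOR X).
  14: 14 XOR 4 = 10 < 14 — winning move (to 10).
  6: 6 XOR 4 = 2 < 6 — winning move (to 2).
  12: 12 XOR 4 = 8 < 12 — winning move (to 8).
That gives 3 winning moves.

3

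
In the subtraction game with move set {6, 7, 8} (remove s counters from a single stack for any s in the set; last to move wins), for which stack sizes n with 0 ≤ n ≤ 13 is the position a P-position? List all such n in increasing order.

0, 1, 2, 3, 4, 5

Grundy values for subtraction set {6, 7, 8}:
k:     0  1  2  3  4  5  6  7  8  9 10 11 12 13
g(k):  0  0  0  0  0  0  1  1  1  1  1  1  2  2
The P-positions (g = 0) in 0..13 are 0, 1, 2, 3, 4, 5.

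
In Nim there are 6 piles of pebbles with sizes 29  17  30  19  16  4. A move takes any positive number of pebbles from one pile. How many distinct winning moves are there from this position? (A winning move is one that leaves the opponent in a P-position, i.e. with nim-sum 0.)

5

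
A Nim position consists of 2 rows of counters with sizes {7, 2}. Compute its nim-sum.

5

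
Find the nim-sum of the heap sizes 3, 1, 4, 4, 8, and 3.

9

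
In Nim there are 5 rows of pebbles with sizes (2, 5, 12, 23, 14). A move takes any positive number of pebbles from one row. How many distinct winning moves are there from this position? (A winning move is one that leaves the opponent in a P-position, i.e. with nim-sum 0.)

Compute the nim-sum pairwise:
2 ⊕ 5 = 7
7 ⊕ 12 = 11
11 ⊕ 23 = 28
28 ⊕ 14 = 18
The overall nim-sum is X = 18. A row of size p has a winning move iff p XOR X < p (reduce it to p XOR X).
  2: 2 XOR 18 = 16 ≥ 2 — no move.
  5: 5 XOR 18 = 23 ≥ 5 — no move.
  12: 12 XOR 18 = 30 ≥ 12 — no move.
  23: 23 XOR 18 = 5 < 23 — winning move (to 5).
  14: 14 XOR 18 = 28 ≥ 14 — no move.
That gives 1 winning move.

1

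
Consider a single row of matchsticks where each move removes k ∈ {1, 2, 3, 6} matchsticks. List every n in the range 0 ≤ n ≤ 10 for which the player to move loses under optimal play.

Compute g(0), g(1), … for moves {1, 2, 3, 6}:
k:     0  1  2  3  4  5  6  7  8  9 10
g(k):  0  1  2  3  0  1  2  3  0  1  2
The P-positions (g = 0) in 0..10 are 0, 4, 8.

0, 4, 8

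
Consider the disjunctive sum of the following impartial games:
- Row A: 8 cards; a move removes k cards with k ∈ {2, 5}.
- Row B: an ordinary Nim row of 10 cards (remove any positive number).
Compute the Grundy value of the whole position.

Build the Grundy sequence for row A with g(k) = mex{g(k−s) : s ∈ {2, 5}, s ≤ k}:
g(0) = mex{} = 0
g(1) = mex{} = 0
g(2) = mex{0} = 1
g(3) = mex{0} = 1
g(4) = mex{1} = 0
g(5) = mex{0,1} = 2
g(6) = mex{0} = 1
g(7) = mex{1,2} = 0
g(8) = mex{1} = 0
So g(8) = 0.
Row B is a plain Nim row of size 10, so its Grundy value is 10.
By the Sprague-Grundy theorem, the Grundy value of a sum of independent games is the XOR of the component values.
Combined value = 0 ⊕ 10 = 10.

10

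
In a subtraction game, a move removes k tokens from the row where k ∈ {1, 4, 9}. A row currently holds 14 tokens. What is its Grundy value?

2

Grundy values for subtraction set {1, 4, 9}:
g(0) = mex{} = 0
g(1) = mex{0} = 1
g(2) = mex{1} = 0
g(3) = mex{0} = 1
g(4) = mex{0,1} = 2
g(5) = mex{1,2} = 0
g(6) = mex{0} = 1
g(7) = mex{1} = 0
g(8) = mex{0,2} = 1
g(9) = mex{0,1} = 2
g(10) = mex{1,2} = 0
g(11) = mex{0} = 1
g(12) = mex{1} = 0
g(13) = mex{0,2} = 1
g(14) = mex{0,1} = 2
So g(14) = 2.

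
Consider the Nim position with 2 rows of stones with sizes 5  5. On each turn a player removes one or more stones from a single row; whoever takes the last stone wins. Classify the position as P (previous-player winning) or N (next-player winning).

P-position

Write each in binary and XOR column by column:
  101  (5)
  101  (5)
  ---
  000  (0)
The nim-sum is 0, so this is a P-position: the player to move is in a losing position under optimal play.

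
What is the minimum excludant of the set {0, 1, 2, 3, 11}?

4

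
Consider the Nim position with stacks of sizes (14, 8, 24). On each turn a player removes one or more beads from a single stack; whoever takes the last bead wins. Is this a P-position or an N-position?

N-position

Nim-sum: 14 ⊕ 8 ⊕ 24 = 30.
The nim-sum is 30 ≠ 0, so this is an N-position: the player to move can win.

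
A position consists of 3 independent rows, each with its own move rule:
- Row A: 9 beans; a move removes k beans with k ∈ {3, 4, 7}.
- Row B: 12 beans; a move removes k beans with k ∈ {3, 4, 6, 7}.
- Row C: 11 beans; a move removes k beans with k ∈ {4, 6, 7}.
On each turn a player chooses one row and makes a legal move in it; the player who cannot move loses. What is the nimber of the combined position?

Build the Grundy sequence for row A with g(k) = mex{g(k−s) : s ∈ {3, 4, 7}, s ≤ k}:
g(0) = mex{} = 0
g(1) = mex{} = 0
g(2) = mex{} = 0
g(3) = mex{0} = 1
g(4) = mex{0} = 1
g(5) = mex{0} = 1
g(6) = mex{0,1} = 2
g(7) = mex{0,1} = 2
g(8) = mex{0,1} = 2
g(9) = mex{0,1,2} = 3
So g(9) = 3.
Grundy values for row B (subtraction set {3, 4, 6, 7}):
g(0) = mex{} = 0
g(1) = mex{} = 0
g(2) = mex{} = 0
g(3) = mex{0} = 1
g(4) = mex{0} = 1
g(5) = mex{0} = 1
g(6) = mex{0,1} = 2
g(7) = mex{0,1} = 2
g(8) = mex{0,1} = 2
g(9) = mex{0,1,2} = 3
g(10) = mex{1,2} = 0
g(11) = mex{1,2} = 0
g(12) = mex{1,2,3} = 0
So g(12) = 0.
For row C, compute g(0), g(1), … with moves {4, 6, 7}:
g(0) = mex{} = 0
g(1) = mex{} = 0
g(2) = mex{} = 0
g(3) = mex{} = 0
g(4) = mex{0} = 1
g(5) = mex{0} = 1
g(6) = mex{0} = 1
g(7) = mex{0} = 1
g(8) = mex{0,1} = 2
g(9) = mex{0,1} = 2
g(10) = mex{0,1} = 2
g(11) = mex{1} = 0
So g(11) = 0.
The value of a disjunctive sum is the nim-sum of the parts.
Combined value = 3 XOR 0 XOR 0 = 3.

3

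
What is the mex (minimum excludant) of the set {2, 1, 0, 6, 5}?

3

The values 0, 1, 2 are all present; 3 is the first non-negative integer missing from the set.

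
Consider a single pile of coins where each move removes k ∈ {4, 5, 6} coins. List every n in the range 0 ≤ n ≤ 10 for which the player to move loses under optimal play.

0, 1, 2, 3, 10

Grundy values for subtraction set {4, 5, 6}:
k:     0  1  2  3  4  5  6  7  8  9 10
g(k):  0  0  0  0  1  1  1  1  2  2  0
The P-positions (g = 0) in 0..10 are 0, 1, 2, 3, 10.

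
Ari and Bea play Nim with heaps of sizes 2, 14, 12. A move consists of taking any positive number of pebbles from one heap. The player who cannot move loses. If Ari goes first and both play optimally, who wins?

In binary:
  0010  (2)
  1110  (14)
  1100  (12)
  ----
  0000  (0)
The nim-sum is 0, so this is a P-position: the player to move is in a losing position under optimal play; Ari is about to move from it and so loses — Bea wins.

Bea wins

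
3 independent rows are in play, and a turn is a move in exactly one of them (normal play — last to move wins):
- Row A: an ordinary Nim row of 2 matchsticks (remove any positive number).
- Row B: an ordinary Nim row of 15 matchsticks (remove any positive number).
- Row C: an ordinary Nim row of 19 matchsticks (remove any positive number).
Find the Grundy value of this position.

30

Row A is a plain Nim row of size 2, so its Grundy value is 2.
Row B is a plain Nim row of size 15, so its Grundy value is 15.
Row C is a plain Nim row of size 19, so its Grundy value is 19.
By the Sprague-Grundy theorem, the Grundy value of a sum of independent games is the XOR of the component values.
Combined value = 2 ⊕ 15 ⊕ 19 = 30.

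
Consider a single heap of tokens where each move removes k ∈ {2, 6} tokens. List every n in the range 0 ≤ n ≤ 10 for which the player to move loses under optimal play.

0, 1, 4, 5, 8, 9

Build the Grundy sequence with g(k) = mex{g(k−s) : s ∈ {2, 6}, s ≤ k}:
k:     0  1  2  3  4  5  6  7  8  9 10
g(k):  0  0  1  1  0  0  1  1  0  0  1
The P-positions (g = 0) in 0..10 are 0, 1, 4, 5, 8, 9.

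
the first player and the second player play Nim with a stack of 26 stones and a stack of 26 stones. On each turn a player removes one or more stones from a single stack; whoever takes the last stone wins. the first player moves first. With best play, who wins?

the second player wins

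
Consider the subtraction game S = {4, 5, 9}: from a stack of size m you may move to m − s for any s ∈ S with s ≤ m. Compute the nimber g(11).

2

Build the Grundy sequence with g(k) = mex{g(k−s) : s ∈ {4, 5, 9}, s ≤ k}:
g(0) = mex{} = 0
g(1) = mex{} = 0
g(2) = mex{} = 0
g(3) = mex{} = 0
g(4) = mex{0} = 1
g(5) = mex{0} = 1
g(6) = mex{0} = 1
g(7) = mex{0} = 1
g(8) = mex{0,1} = 2
g(9) = mex{0,1} = 2
g(10) = mex{0,1} = 2
g(11) = mex{0,1} = 2
So g(11) = 2.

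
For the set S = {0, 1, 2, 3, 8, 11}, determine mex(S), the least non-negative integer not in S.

4

The values 0, 1, 2, 3 are all present; 4 is the first non-negative integer missing from the set.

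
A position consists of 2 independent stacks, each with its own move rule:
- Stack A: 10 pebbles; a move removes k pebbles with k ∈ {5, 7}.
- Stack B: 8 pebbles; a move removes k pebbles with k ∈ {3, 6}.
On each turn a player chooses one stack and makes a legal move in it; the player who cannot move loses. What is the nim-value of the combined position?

0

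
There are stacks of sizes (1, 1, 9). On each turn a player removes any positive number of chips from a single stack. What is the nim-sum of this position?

9

Compute the nim-sum pairwise:
1 ⊕ 1 = 0
0 ⊕ 9 = 9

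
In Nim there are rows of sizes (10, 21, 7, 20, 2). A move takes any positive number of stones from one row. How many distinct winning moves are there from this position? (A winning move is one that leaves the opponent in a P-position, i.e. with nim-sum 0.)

1

Compute the nim-sum pairwise:
10 XOR 21 = 31
31 XOR 7 = 24
24 XOR 20 = 12
12 XOR 2 = 14
The overall nim-sum is X = 14. A row of size p has a winning move iff p XOR X < p (reduce it to p XOR X).
  10: 10 XOR 14 = 4 < 10 — winning move (to 4).
  21: 21 XOR 14 = 27 ≥ 21 — no move.
  7: 7 XOR 14 = 9 ≥ 7 — no move.
  20: 20 XOR 14 = 26 ≥ 20 — no move.
  2: 2 XOR 14 = 12 ≥ 2 — no move.
That gives 1 winning move.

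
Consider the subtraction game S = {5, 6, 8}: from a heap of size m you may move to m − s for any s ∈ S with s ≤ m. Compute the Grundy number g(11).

2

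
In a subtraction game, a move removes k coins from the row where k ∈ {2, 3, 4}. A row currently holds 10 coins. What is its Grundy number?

2

Compute g(0), g(1), … for moves {2, 3, 4}:
k:     0  1  2  3  4  5  6  7  8  9 10
g(k):  0  0  1  1  2  2  0  0  1  1  2
So g(10) = 2.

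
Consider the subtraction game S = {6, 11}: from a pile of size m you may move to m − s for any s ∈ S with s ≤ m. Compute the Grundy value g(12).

2

Build the Grundy sequence with g(k) = mex{g(k−s) : s ∈ {6, 11}, s ≤ k}:
g(0) = mex{} = 0
g(1) = mex{} = 0
g(2) = mex{} = 0
g(3) = mex{} = 0
g(4) = mex{} = 0
g(5) = mex{} = 0
g(6) = mex{0} = 1
g(7) = mex{0} = 1
g(8) = mex{0} = 1
g(9) = mex{0} = 1
g(10) = mex{0} = 1
g(11) = mex{0} = 1
g(12) = mex{0,1} = 2
So g(12) = 2.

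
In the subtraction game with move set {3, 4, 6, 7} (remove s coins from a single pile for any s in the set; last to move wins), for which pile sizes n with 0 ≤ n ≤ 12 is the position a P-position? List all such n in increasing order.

Compute g(0), g(1), … for moves {3, 4, 6, 7}:
g(0) = mex{} = 0
g(1) = mex{} = 0
g(2) = mex{} = 0
g(3) = mex{0} = 1
g(4) = mex{0} = 1
g(5) = mex{0} = 1
g(6) = mex{0,1} = 2
g(7) = mex{0,1} = 2
g(8) = mex{0,1} = 2
g(9) = mex{0,1,2} = 3
g(10) = mex{1,2} = 0
g(11) = mex{1,2} = 0
g(12) = mex{1,2,3} = 0
The P-positions (g = 0) in 0..12 are 0, 1, 2, 10, 11, 12.

0, 1, 2, 10, 11, 12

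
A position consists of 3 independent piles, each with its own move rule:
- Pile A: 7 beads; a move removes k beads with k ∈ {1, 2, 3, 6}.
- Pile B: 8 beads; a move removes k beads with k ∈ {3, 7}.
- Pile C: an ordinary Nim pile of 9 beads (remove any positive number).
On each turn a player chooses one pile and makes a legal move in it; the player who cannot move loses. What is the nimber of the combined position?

Build the Grundy sequence for pile A with g(k) = mex{g(k−s) : s ∈ {1, 2, 3, 6}, s ≤ k}:
k:     0  1  2  3  4  5  6  7
g(k):  0  1  2  3  0  1  2  3
So g(7) = 3.
Build the Grundy sequence for pile B with g(k) = mex{g(k−s) : s ∈ {3, 7}, s ≤ k}:
g(0) = mex{} = 0
g(1) = mex{} = 0
g(2) = mex{} = 0
g(3) = mex{0} = 1
g(4) = mex{0} = 1
g(5) = mex{0} = 1
g(6) = mex{1} = 0
g(7) = mex{0,1} = 2
g(8) = mex{0,1} = 2
So g(8) = 2.
Pile C is a plain Nim pile of size 9, so its Grundy value is 9.
By the Sprague-Grundy theorem, the Grundy value of a sum of independent games is the XOR of the component values.
Combined value = 3 XOR 2 XOR 9 = 8.

8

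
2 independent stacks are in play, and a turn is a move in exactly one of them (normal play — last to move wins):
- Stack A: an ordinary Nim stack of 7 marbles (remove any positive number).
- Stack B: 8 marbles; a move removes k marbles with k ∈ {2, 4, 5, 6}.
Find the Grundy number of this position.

Stack A is a plain Nim stack of size 7, so its Grundy value is 7.
For stack B, compute g(0), g(1), … with moves {2, 4, 5, 6}:
k:     0  1  2  3  4  5  6  7  8
g(k):  0  0  1  1  2  2  3  3  0
So g(8) = 0.
By the Sprague-Grundy theorem, the Grundy value of a sum of independent games is the XOR of the component values.
Combined value = 7 XOR 0 = 7.

7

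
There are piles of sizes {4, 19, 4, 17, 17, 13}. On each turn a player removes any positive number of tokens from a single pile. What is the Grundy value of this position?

30

Compute the nim-sum pairwise:
4 XOR 19 = 23
23 XOR 4 = 19
19 XOR 17 = 2
2 XOR 17 = 19
19 XOR 13 = 30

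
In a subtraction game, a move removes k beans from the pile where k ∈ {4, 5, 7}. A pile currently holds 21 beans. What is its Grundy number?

Grundy values for subtraction set {4, 5, 7}:
k:     0  1  2  3  4  5  6  7  8  9 10 11 12 13 14 15 16 17 18 19 20 21
g(k):  0  0  0  0  1  1  1  1  2  2  2  0  0  0  0  1  1  1  1  2  2  2
So g(21) = 2.

2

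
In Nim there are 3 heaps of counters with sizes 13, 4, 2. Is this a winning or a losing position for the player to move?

Winning position

Compute the nim-sum pairwise:
13 ⊕ 4 = 9
9 ⊕ 2 = 11
The nim-sum is 11 ≠ 0, so this is an N-position: the player to move can win.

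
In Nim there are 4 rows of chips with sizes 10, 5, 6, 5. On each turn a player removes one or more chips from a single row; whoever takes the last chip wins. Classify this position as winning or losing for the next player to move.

Winning position

Bitwise XOR of the heap sizes:
  1010  (10)
  0101  (5)
  0110  (6)
  0101  (5)
  ----
  1100  (12)
The nim-sum is 12 ≠ 0, so this is an N-position: the player to move can win.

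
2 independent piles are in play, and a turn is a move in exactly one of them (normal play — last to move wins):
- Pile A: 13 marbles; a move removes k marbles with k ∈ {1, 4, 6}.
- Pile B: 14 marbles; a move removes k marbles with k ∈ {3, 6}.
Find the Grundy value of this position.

0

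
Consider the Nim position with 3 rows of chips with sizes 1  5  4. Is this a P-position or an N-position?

In binary:
  001  (1)
  101  (5)
  100  (4)
  ---
  000  (0)
The nim-sum is 0, so this is a P-position: the player to move is in a losing position under optimal play.

P-position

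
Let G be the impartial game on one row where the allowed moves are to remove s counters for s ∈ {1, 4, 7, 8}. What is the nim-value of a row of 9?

Compute g(0), g(1), … for moves {1, 4, 7, 8}:
g(0) = mex{} = 0
g(1) = mex{0} = 1
g(2) = mex{1} = 0
g(3) = mex{0} = 1
g(4) = mex{0,1} = 2
g(5) = mex{1,2} = 0
g(6) = mex{0} = 1
g(7) = mex{0,1} = 2
g(8) = mex{0,1,2} = 3
g(9) = mex{0,1,3} = 2
So g(9) = 2.

2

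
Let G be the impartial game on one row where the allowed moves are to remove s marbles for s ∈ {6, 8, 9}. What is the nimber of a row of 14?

2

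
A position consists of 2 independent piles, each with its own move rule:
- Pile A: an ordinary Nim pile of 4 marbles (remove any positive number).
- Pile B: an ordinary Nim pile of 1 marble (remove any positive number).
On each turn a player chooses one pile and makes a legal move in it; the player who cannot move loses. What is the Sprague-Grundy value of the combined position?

Pile A is a plain Nim pile of size 4, so its Grundy value is 4.
Pile B is a plain Nim pile of size 1, so its Grundy value is 1.
By the Sprague-Grundy theorem, the Grundy value of a sum of independent games is the XOR of the component values.
Combined value = 4 XOR 1 = 5.

5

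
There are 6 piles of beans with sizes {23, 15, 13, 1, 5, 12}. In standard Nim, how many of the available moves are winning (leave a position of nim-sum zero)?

In binary:
  10111  (23)
  01111  (15)
  01101  (13)
  00001  (1)
  00101  (5)
  01100  (12)
  -----
  11101  (29)
The overall nim-sum is X = 29. A pile of size p has a winning move iff p XOR X < p (reduce it to p XOR X).
  23: 23 XOR 29 = 10 < 23 — winning move (to 10).
  15: 15 XOR 29 = 18 ≥ 15 — no move.
  13: 13 XOR 29 = 16 ≥ 13 — no move.
  1: 1 XOR 29 = 28 ≥ 1 — no move.
  5: 5 XOR 29 = 24 ≥ 5 — no move.
  12: 12 XOR 29 = 17 ≥ 12 — no move.
That gives 1 winning move.

1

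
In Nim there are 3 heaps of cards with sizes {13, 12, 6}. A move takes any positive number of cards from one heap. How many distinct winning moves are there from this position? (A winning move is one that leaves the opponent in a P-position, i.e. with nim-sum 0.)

Nim-sum: 13 ^ 12 ^ 6 = 7.
The overall nim-sum is X = 7. A heap of size p has a winning move iff p XOR X < p (reduce it to p XOR X).
  13: 13 XOR 7 = 10 < 13 — winning move (to 10).
  12: 12 XOR 7 = 11 < 12 — winning move (to 11).
  6: 6 XOR 7 = 1 < 6 — winning move (to 1).
That gives 3 winning moves.

3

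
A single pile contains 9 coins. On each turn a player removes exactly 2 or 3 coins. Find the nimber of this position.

2

Grundy values for subtraction set {2, 3}:
g(0) = mex{} = 0
g(1) = mex{} = 0
g(2) = mex{0} = 1
g(3) = mex{0} = 1
g(4) = mex{0,1} = 2
g(5) = mex{1} = 0
g(6) = mex{1,2} = 0
g(7) = mex{0,2} = 1
g(8) = mex{0} = 1
g(9) = mex{0,1} = 2
So g(9) = 2.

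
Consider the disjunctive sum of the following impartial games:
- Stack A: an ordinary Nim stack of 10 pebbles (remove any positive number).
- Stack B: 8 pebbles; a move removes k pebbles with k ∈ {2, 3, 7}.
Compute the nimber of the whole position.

11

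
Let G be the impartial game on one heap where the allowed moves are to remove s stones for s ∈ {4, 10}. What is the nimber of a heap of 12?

1

Compute g(0), g(1), … for moves {4, 10}:
k:     0  1  2  3  4  5  6  7  8  9 10 11 12
g(k):  0  0  0  0  1  1  1  1  0  0  2  2  1
So g(12) = 1.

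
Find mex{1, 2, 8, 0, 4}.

3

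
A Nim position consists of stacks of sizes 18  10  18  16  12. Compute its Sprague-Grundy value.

Compute the nim-sum pairwise:
18 ⊕ 10 = 24
24 ⊕ 18 = 10
10 ⊕ 16 = 26
26 ⊕ 12 = 22

22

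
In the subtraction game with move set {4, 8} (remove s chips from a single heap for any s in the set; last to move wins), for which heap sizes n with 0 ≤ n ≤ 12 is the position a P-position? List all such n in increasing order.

0, 1, 2, 3, 12

Build the Grundy sequence with g(k) = mex{g(k−s) : s ∈ {4, 8}, s ≤ k}:
k:     0  1  2  3  4  5  6  7  8  9 10 11 12
g(k):  0  0  0  0  1  1  1  1  2  2  2  2  0
The P-positions (g = 0) in 0..12 are 0, 1, 2, 3, 12.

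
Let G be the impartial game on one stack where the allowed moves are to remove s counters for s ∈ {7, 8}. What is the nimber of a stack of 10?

Compute g(0), g(1), … for moves {7, 8}:
k:     0  1  2  3  4  5  6  7  8  9 10
g(k):  0  0  0  0  0  0  0  1  1  1  1
So g(10) = 1.

1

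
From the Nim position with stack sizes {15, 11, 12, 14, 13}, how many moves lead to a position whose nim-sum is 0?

5

Compute the nim-sum pairwise:
15 XOR 11 = 4
4 XOR 12 = 8
8 XOR 14 = 6
6 XOR 13 = 11
The overall nim-sum is X = 11. A stack of size p has a winning move iff p XOR X < p (reduce it to p XOR X).
  15: 15 XOR 11 = 4 < 15 — winning move (to 4).
  11: 11 XOR 11 = 0 < 11 — winning move (to 0).
  12: 12 XOR 11 = 7 < 12 — winning move (to 7).
  14: 14 XOR 11 = 5 < 14 — winning move (to 5).
  13: 13 XOR 11 = 6 < 13 — winning move (to 6).
That gives 5 winning moves.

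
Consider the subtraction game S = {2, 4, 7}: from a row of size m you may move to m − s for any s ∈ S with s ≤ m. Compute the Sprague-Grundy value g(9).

0

Compute g(0), g(1), … for moves {2, 4, 7}:
g(0) = mex{} = 0
g(1) = mex{} = 0
g(2) = mex{0} = 1
g(3) = mex{0} = 1
g(4) = mex{0,1} = 2
g(5) = mex{0,1} = 2
g(6) = mex{1,2} = 0
g(7) = mex{0,1,2} = 3
g(8) = mex{0,2} = 1
g(9) = mex{1,2,3} = 0
So g(9) = 0.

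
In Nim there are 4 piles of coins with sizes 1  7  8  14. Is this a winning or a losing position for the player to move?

Losing position

Compute the nim-sum pairwise:
1 ⊕ 7 = 6
6 ⊕ 8 = 14
14 ⊕ 14 = 0
The nim-sum is 0, so this is a P-position: the player to move is in a losing position under optimal play.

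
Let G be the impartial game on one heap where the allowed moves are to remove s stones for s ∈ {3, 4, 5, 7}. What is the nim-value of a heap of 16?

2

Grundy values for subtraction set {3, 4, 5, 7}:
k:     0  1  2  3  4  5  6  7  8  9 10 11 12 13 14 15 16
g(k):  0  0  0  1  1  1  2  2  2  3  0  0  0  1  1  1  2
So g(16) = 2.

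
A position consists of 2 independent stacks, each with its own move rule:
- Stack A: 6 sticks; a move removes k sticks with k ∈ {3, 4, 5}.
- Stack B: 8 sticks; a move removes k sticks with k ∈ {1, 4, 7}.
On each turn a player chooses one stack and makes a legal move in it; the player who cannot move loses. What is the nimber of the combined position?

2

Grundy values for stack A (subtraction set {3, 4, 5}):
g(0) = mex{} = 0
g(1) = mex{} = 0
g(2) = mex{} = 0
g(3) = mex{0} = 1
g(4) = mex{0} = 1
g(5) = mex{0} = 1
g(6) = mex{0,1} = 2
So g(6) = 2.
Grundy values for stack B (subtraction set {1, 4, 7}):
k:     0  1  2  3  4  5  6  7  8
g(k):  0  1  0  1  2  0  1  2  0
So g(8) = 0.
By the Sprague-Grundy theorem, the Grundy value of a sum of independent games is the XOR of the component values.
Combined value = 2 XOR 0 = 2.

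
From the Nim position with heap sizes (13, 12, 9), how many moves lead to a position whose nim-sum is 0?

In binary:
  1101  (13)
  1100  (12)
  1001  (9)
  ----
  1000  (8)
The overall nim-sum is X = 8. A heap of size p has a winning move iff p XOR X < p (reduce it to p XOR X).
  13: 13 XOR 8 = 5 < 13 — winning move (to 5).
  12: 12 XOR 8 = 4 < 12 — winning move (to 4).
  9: 9 XOR 8 = 1 < 9 — winning move (to 1).
That gives 3 winning moves.

3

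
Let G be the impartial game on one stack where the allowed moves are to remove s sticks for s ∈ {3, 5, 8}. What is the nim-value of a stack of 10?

3

Grundy values for subtraction set {3, 5, 8}:
k:     0  1  2  3  4  5  6  7  8  9 10
g(k):  0  0  0  1  1  1  2  2  2  3  3
So g(10) = 3.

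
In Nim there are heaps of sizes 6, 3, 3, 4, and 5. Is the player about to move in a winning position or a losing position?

Nim-sum: 6 XOR 3 XOR 3 XOR 4 XOR 5 = 7.
The nim-sum is 7 ≠ 0, so this is an N-position: the player to move can win.

Winning position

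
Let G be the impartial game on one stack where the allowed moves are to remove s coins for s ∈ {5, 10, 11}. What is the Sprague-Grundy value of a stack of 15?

Build the Grundy sequence with g(k) = mex{g(k−s) : s ∈ {5, 10, 11}, s ≤ k}:
k:     0  1  2  3  4  5  6  7  8  9 10 11 12 13 14 15
g(k):  0  0  0  0  0  1  1  1  1  1  2  2  2  2  2  3
So g(15) = 3.

3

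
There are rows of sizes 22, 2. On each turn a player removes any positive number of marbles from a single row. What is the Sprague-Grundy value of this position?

Nim-sum: 22 ⊕ 2 = 20.

20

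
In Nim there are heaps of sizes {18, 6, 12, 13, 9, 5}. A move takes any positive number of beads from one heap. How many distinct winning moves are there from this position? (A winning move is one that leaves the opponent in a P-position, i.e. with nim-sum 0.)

1

Nim-sum: 18 ⊕ 6 ⊕ 12 ⊕ 13 ⊕ 9 ⊕ 5 = 25.
The overall nim-sum is X = 25. A heap of size p has a winning move iff p XOR X < p (reduce it to p XOR X).
  18: 18 XOR 25 = 11 < 18 — winning move (to 11).
  6: 6 XOR 25 = 31 ≥ 6 — no move.
  12: 12 XOR 25 = 21 ≥ 12 — no move.
  13: 13 XOR 25 = 20 ≥ 13 — no move.
  9: 9 XOR 25 = 16 ≥ 9 — no move.
  5: 5 XOR 25 = 28 ≥ 5 — no move.
That gives 1 winning move.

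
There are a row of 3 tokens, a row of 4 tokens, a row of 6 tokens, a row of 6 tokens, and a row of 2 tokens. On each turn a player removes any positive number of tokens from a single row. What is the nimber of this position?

5

Compute the nim-sum pairwise:
3 XOR 4 = 7
7 XOR 6 = 1
1 XOR 6 = 7
7 XOR 2 = 5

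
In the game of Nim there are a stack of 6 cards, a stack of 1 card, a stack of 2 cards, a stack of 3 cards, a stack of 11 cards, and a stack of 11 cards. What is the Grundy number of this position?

Nim-sum: 6 ⊕ 1 ⊕ 2 ⊕ 3 ⊕ 11 ⊕ 11 = 6.

6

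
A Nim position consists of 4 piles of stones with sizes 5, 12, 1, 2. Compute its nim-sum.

10

Compute the nim-sum pairwise:
5 ⊕ 12 = 9
9 ⊕ 1 = 8
8 ⊕ 2 = 10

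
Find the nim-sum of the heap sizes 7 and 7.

Compute the nim-sum pairwise:
7 ⊕ 7 = 0

0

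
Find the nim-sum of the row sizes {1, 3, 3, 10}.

Nim-sum: 1 XOR 3 XOR 3 XOR 10 = 11.

11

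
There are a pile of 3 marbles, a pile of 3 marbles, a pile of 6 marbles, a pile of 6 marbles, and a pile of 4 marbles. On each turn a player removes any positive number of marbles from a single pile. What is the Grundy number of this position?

4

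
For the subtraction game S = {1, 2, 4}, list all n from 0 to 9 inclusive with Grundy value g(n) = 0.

0, 3, 6, 9

Compute g(0), g(1), … for moves {1, 2, 4}:
g(0) = mex{} = 0
g(1) = mex{0} = 1
g(2) = mex{0,1} = 2
g(3) = mex{1,2} = 0
g(4) = mex{0,2} = 1
g(5) = mex{0,1} = 2
g(6) = mex{1,2} = 0
g(7) = mex{0,2} = 1
g(8) = mex{0,1} = 2
g(9) = mex{1,2} = 0
The P-positions (g = 0) in 0..9 are 0, 3, 6, 9.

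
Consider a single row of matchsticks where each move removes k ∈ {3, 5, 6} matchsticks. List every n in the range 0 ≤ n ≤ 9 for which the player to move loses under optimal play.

Grundy values for subtraction set {3, 5, 6}:
k:     0  1  2  3  4  5  6  7  8  9
g(k):  0  0  0  1  1  1  2  2  2  0
The P-positions (g = 0) in 0..9 are 0, 1, 2, 9.

0, 1, 2, 9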